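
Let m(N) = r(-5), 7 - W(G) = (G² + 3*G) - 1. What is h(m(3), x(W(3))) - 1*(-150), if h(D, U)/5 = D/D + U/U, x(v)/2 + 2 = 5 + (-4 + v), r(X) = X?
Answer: 160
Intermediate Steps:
W(G) = 8 - G² - 3*G (W(G) = 7 - ((G² + 3*G) - 1) = 7 - (-1 + G² + 3*G) = 7 + (1 - G² - 3*G) = 8 - G² - 3*G)
m(N) = -5
x(v) = -2 + 2*v (x(v) = -4 + 2*(5 + (-4 + v)) = -4 + 2*(1 + v) = -4 + (2 + 2*v) = -2 + 2*v)
h(D, U) = 10 (h(D, U) = 5*(D/D + U/U) = 5*(1 + 1) = 5*2 = 10)
h(m(3), x(W(3))) - 1*(-150) = 10 - 1*(-150) = 10 + 150 = 160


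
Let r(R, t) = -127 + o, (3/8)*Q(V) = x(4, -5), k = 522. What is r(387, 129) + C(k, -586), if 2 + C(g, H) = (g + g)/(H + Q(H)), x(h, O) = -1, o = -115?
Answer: -217018/883 ≈ -245.77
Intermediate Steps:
Q(V) = -8/3 (Q(V) = (8/3)*(-1) = -8/3)
C(g, H) = -2 + 2*g/(-8/3 + H) (C(g, H) = -2 + (g + g)/(H - 8/3) = -2 + (2*g)/(-8/3 + H) = -2 + 2*g/(-8/3 + H))
r(R, t) = -242 (r(R, t) = -127 - 115 = -242)
r(387, 129) + C(k, -586) = -242 + 2*(8 - 3*(-586) + 3*522)/(-8 + 3*(-586)) = -242 + 2*(8 + 1758 + 1566)/(-8 - 1758) = -242 + 2*3332/(-1766) = -242 + 2*(-1/1766)*3332 = -242 - 3332/883 = -217018/883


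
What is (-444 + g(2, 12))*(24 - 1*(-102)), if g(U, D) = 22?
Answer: -53172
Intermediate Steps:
(-444 + g(2, 12))*(24 - 1*(-102)) = (-444 + 22)*(24 - 1*(-102)) = -422*(24 + 102) = -422*126 = -53172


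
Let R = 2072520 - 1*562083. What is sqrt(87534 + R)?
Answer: sqrt(1597971) ≈ 1264.1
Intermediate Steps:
R = 1510437 (R = 2072520 - 562083 = 1510437)
sqrt(87534 + R) = sqrt(87534 + 1510437) = sqrt(1597971)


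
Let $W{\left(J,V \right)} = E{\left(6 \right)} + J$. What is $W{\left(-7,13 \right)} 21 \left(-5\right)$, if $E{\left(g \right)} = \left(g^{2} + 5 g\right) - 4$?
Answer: $-5775$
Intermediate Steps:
$E{\left(g \right)} = -4 + g^{2} + 5 g$
$W{\left(J,V \right)} = 62 + J$ ($W{\left(J,V \right)} = \left(-4 + 6^{2} + 5 \cdot 6\right) + J = \left(-4 + 36 + 30\right) + J = 62 + J$)
$W{\left(-7,13 \right)} 21 \left(-5\right) = \left(62 - 7\right) 21 \left(-5\right) = 55 \left(-105\right) = -5775$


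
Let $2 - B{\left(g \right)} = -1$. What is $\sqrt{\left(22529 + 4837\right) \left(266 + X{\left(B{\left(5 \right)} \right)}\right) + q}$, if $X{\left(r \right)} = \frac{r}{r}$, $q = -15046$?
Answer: $2 \sqrt{1822919} \approx 2700.3$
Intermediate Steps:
$B{\left(g \right)} = 3$ ($B{\left(g \right)} = 2 - -1 = 2 + 1 = 3$)
$X{\left(r \right)} = 1$
$\sqrt{\left(22529 + 4837\right) \left(266 + X{\left(B{\left(5 \right)} \right)}\right) + q} = \sqrt{\left(22529 + 4837\right) \left(266 + 1\right) - 15046} = \sqrt{27366 \cdot 267 - 15046} = \sqrt{7306722 - 15046} = \sqrt{7291676} = 2 \sqrt{1822919}$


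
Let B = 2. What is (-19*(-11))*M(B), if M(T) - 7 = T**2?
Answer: 2299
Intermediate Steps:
M(T) = 7 + T**2
(-19*(-11))*M(B) = (-19*(-11))*(7 + 2**2) = 209*(7 + 4) = 209*11 = 2299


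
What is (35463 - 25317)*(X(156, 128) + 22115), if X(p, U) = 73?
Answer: 225119448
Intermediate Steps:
(35463 - 25317)*(X(156, 128) + 22115) = (35463 - 25317)*(73 + 22115) = 10146*22188 = 225119448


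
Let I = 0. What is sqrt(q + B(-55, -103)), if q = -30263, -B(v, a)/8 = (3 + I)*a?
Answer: I*sqrt(27791) ≈ 166.71*I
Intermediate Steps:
B(v, a) = -24*a (B(v, a) = -8*(3 + 0)*a = -24*a)
sqrt(q + B(-55, -103)) = sqrt(-30263 - 24*(-103)) = sqrt(-30263 + 2472) = sqrt(-27791) = I*sqrt(27791)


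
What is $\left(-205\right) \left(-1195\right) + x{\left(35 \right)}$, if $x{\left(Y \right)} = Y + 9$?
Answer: $245019$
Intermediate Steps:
$x{\left(Y \right)} = 9 + Y$
$\left(-205\right) \left(-1195\right) + x{\left(35 \right)} = \left(-205\right) \left(-1195\right) + \left(9 + 35\right) = 244975 + 44 = 245019$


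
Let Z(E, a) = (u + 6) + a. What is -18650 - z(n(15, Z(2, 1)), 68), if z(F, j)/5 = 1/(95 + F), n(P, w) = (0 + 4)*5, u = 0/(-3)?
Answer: -428951/23 ≈ -18650.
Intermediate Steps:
u = 0 (u = 0*(-⅓) = 0)
Z(E, a) = 6 + a (Z(E, a) = (0 + 6) + a = 6 + a)
n(P, w) = 20 (n(P, w) = 4*5 = 20)
z(F, j) = 5/(95 + F)
-18650 - z(n(15, Z(2, 1)), 68) = -18650 - 5/(95 + 20) = -18650 - 5/115 = -18650 - 1*1/23 = -18650 - 1/23 = -428951/23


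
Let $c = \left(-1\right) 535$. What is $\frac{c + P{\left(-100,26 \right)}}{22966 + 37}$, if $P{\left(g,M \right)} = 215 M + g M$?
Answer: $\frac{2455}{23003} \approx 0.10673$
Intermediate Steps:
$P{\left(g,M \right)} = 215 M + M g$
$c = -535$
$\frac{c + P{\left(-100,26 \right)}}{22966 + 37} = \frac{-535 + 26 \left(215 - 100\right)}{22966 + 37} = \frac{-535 + 26 \cdot 115}{23003} = \left(-535 + 2990\right) \frac{1}{23003} = 2455 \cdot \frac{1}{23003} = \frac{2455}{23003}$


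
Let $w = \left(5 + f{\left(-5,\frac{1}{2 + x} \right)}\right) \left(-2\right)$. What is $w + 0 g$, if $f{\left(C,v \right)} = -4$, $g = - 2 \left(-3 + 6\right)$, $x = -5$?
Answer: $-2$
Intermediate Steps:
$g = -6$ ($g = \left(-2\right) 3 = -6$)
$w = -2$ ($w = \left(5 - 4\right) \left(-2\right) = 1 \left(-2\right) = -2$)
$w + 0 g = -2 + 0 \left(-6\right) = -2 + 0 = -2$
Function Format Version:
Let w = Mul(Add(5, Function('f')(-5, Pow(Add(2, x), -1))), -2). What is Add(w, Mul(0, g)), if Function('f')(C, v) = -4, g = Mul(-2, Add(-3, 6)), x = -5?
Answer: -2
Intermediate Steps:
g = -6 (g = Mul(-2, 3) = -6)
w = -2 (w = Mul(Add(5, -4), -2) = Mul(1, -2) = -2)
Add(w, Mul(0, g)) = Add(-2, Mul(0, -6)) = Add(-2, 0) = -2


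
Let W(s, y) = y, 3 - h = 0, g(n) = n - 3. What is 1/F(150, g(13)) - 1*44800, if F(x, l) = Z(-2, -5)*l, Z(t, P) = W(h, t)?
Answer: -896001/20 ≈ -44800.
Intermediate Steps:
g(n) = -3 + n
h = 3 (h = 3 - 1*0 = 3 + 0 = 3)
Z(t, P) = t
F(x, l) = -2*l
1/F(150, g(13)) - 1*44800 = 1/(-2*(-3 + 13)) - 1*44800 = 1/(-2*10) - 44800 = 1/(-20) - 44800 = -1/20 - 44800 = -896001/20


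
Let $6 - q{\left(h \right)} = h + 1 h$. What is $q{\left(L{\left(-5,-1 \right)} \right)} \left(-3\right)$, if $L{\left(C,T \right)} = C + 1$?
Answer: $-42$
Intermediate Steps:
$L{\left(C,T \right)} = 1 + C$
$q{\left(h \right)} = 6 - 2 h$ ($q{\left(h \right)} = 6 - \left(h + 1 h\right) = 6 - \left(h + h\right) = 6 - 2 h$)
$q{\left(L{\left(-5,-1 \right)} \right)} \left(-3\right) = \left(6 - 2 \left(1 - 5\right)\right) \left(-3\right) = \left(6 - -8\right) \left(-3\right) = \left(6 + 8\right) \left(-3\right) = 14 \left(-3\right) = -42$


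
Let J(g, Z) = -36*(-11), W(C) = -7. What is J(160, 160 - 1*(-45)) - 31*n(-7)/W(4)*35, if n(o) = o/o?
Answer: 551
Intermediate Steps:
n(o) = 1
J(g, Z) = 396
J(160, 160 - 1*(-45)) - 31*n(-7)/W(4)*35 = 396 - 31/(-7)*35 = 396 - 31*(-1)/7*35 = 396 - 31*(-⅐)*35 = 396 + (31/7)*35 = 396 + 155 = 551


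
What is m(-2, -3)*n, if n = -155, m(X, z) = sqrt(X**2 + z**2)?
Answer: -155*sqrt(13) ≈ -558.86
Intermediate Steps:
m(-2, -3)*n = sqrt((-2)**2 + (-3)**2)*(-155) = sqrt(4 + 9)*(-155) = sqrt(13)*(-155) = -155*sqrt(13)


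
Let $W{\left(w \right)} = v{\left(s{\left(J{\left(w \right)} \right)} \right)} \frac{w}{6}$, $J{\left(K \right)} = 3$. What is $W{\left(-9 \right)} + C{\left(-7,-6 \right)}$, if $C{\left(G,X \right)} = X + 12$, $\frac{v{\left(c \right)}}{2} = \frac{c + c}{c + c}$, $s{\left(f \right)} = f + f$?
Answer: $3$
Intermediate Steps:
$s{\left(f \right)} = 2 f$
$v{\left(c \right)} = 2$ ($v{\left(c \right)} = 2 \frac{c + c}{c + c} = 2 \frac{2 c}{2 c} = 2 \cdot 2 c \frac{1}{2 c} = 2 \cdot 1 = 2$)
$C{\left(G,X \right)} = 12 + X$
$W{\left(w \right)} = \frac{w}{3}$ ($W{\left(w \right)} = 2 \frac{w}{6} = \frac{w}{3}$)
$W{\left(-9 \right)} + C{\left(-7,-6 \right)} = \frac{1}{3} \left(-9\right) + \left(12 - 6\right) = -3 + 6 = 3$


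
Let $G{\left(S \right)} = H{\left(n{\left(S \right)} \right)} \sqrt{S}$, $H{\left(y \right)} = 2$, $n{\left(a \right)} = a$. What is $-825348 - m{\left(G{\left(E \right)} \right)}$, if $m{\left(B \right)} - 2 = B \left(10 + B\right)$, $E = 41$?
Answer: $-825514 - 20 \sqrt{41} \approx -8.2564 \cdot 10^{5}$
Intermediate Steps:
$G{\left(S \right)} = 2 \sqrt{S}$
$m{\left(B \right)} = 2 + B \left(10 + B\right)$
$-825348 - m{\left(G{\left(E \right)} \right)} = -825348 - \left(2 + \left(2 \sqrt{41}\right)^{2} + 10 \cdot 2 \sqrt{41}\right) = -825348 - \left(2 + 164 + 20 \sqrt{41}\right) = -825348 - \left(166 + 20 \sqrt{41}\right) = -825514 - 20 \sqrt{41}$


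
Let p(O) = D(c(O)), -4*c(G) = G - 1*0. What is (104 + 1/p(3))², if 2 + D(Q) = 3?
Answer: 11025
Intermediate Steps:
c(G) = -G/4 (c(G) = -(G - 1*0)/4 = -(G + 0)/4 = -G/4)
D(Q) = 1 (D(Q) = -2 + 3 = 1)
p(O) = 1
(104 + 1/p(3))² = (104 + 1/1)² = (104 + 1)² = 105² = 11025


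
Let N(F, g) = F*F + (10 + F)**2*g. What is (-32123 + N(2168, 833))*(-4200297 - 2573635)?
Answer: -26798737639034636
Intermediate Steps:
N(F, g) = F**2 + g*(10 + F)**2
(-32123 + N(2168, 833))*(-4200297 - 2573635) = (-32123 + (2168**2 + 833*(10 + 2168)**2))*(-4200297 - 2573635) = (-32123 + (4700224 + 833*2178**2))*(-6773932) = (-32123 + (4700224 + 833*4743684))*(-6773932) = (-32123 + (4700224 + 3951488772))*(-6773932) = (-32123 + 3956188996)*(-6773932) = 3956156873*(-6773932) = -26798737639034636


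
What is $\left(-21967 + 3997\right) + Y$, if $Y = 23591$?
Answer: $5621$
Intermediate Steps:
$\left(-21967 + 3997\right) + Y = \left(-21967 + 3997\right) + 23591 = -17970 + 23591 = 5621$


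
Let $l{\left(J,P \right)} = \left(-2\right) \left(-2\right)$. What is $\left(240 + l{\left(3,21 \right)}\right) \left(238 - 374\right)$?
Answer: $-33184$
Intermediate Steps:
$l{\left(J,P \right)} = 4$
$\left(240 + l{\left(3,21 \right)}\right) \left(238 - 374\right) = \left(240 + 4\right) \left(238 - 374\right) = 244 \left(-136\right) = -33184$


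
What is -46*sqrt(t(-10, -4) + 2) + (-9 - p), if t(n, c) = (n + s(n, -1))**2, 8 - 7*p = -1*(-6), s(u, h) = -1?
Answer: -65/7 - 46*sqrt(123) ≈ -519.45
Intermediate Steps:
p = 2/7 (p = 8/7 - (-1)*(-6)/7 = 8/7 - 1/7*6 = 8/7 - 6/7 = 2/7 ≈ 0.28571)
t(n, c) = (-1 + n)**2 (t(n, c) = (n - 1)**2 = (-1 + n)**2)
-46*sqrt(t(-10, -4) + 2) + (-9 - p) = -46*sqrt((-1 - 10)**2 + 2) + (-9 - 1*2/7) = -46*sqrt((-11)**2 + 2) + (-9 - 2/7) = -46*sqrt(121 + 2) - 65/7 = -46*sqrt(123) - 65/7 = -65/7 - 46*sqrt(123)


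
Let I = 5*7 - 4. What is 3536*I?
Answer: 109616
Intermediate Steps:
I = 31 (I = 35 - 4 = 31)
3536*I = 3536*31 = 109616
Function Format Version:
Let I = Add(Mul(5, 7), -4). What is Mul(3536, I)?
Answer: 109616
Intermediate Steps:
I = 31 (I = Add(35, -4) = 31)
Mul(3536, I) = Mul(3536, 31) = 109616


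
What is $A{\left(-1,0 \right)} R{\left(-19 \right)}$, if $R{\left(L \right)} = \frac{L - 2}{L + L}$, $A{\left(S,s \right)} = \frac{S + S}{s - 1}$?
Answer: $\frac{21}{19} \approx 1.1053$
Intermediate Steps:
$A{\left(S,s \right)} = \frac{2 S}{-1 + s}$
$R{\left(L \right)} = \frac{-2 + L}{2 L}$
$A{\left(-1,0 \right)} R{\left(-19 \right)} = 2 \left(-1\right) \frac{1}{-1 + 0} \frac{-2 - 19}{2 \left(-19\right)} = 2 \left(-1\right) \frac{1}{-1} \cdot \frac{1}{2} \left(- \frac{1}{19}\right) \left(-21\right) = 2 \left(-1\right) \left(-1\right) \frac{21}{38} = 2 \cdot \frac{21}{38} = \frac{21}{19}$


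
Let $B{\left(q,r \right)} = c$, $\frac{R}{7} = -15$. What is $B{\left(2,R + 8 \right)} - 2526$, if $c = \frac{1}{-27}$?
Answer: $- \frac{68203}{27} \approx -2526.0$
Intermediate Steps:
$R = -105$ ($R = 7 \left(-15\right) = -105$)
$c = - \frac{1}{27} \approx -0.037037$
$B{\left(q,r \right)} = - \frac{1}{27}$
$B{\left(2,R + 8 \right)} - 2526 = - \frac{1}{27} - 2526 = - \frac{68203}{27}$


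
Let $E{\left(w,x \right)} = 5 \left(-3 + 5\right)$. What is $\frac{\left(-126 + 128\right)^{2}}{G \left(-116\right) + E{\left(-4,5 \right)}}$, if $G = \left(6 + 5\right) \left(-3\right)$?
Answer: $\frac{2}{1919} \approx 0.0010422$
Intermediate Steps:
$G = -33$ ($G = 11 \left(-3\right) = -33$)
$E{\left(w,x \right)} = 10$ ($E{\left(w,x \right)} = 5 \cdot 2 = 10$)
$\frac{\left(-126 + 128\right)^{2}}{G \left(-116\right) + E{\left(-4,5 \right)}} = \frac{\left(-126 + 128\right)^{2}}{\left(-33\right) \left(-116\right) + 10} = \frac{2^{2}}{3828 + 10} = \frac{4}{3838} = 4 \cdot \frac{1}{3838} = \frac{2}{1919}$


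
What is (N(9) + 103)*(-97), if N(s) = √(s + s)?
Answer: -9991 - 291*√2 ≈ -10403.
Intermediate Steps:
N(s) = √2*√s (N(s) = √(2*s) = √2*√s)
(N(9) + 103)*(-97) = (√2*√9 + 103)*(-97) = (√2*3 + 103)*(-97) = (3*√2 + 103)*(-97) = (103 + 3*√2)*(-97) = -9991 - 291*√2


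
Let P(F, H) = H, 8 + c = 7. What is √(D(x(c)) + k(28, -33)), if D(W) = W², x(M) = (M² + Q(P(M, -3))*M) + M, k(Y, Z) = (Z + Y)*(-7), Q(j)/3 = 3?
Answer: 2*√29 ≈ 10.770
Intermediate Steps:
c = -1 (c = -8 + 7 = -1)
Q(j) = 9 (Q(j) = 3*3 = 9)
k(Y, Z) = -7*Y - 7*Z (k(Y, Z) = (Y + Z)*(-7) = -7*Y - 7*Z)
x(M) = M² + 10*M (x(M) = (M² + 9*M) + M = M² + 10*M)
√(D(x(c)) + k(28, -33)) = √((-(10 - 1))² + (-7*28 - 7*(-33))) = √((-1*9)² + (-196 + 231)) = √((-9)² + 35) = √(81 + 35) = √116 = 2*√29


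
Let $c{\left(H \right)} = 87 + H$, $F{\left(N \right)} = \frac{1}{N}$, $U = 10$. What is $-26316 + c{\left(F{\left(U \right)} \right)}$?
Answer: $- \frac{262289}{10} \approx -26229.0$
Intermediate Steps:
$-26316 + c{\left(F{\left(U \right)} \right)} = -26316 + \left(87 + \frac{1}{10}\right) = -26316 + \frac{871}{10} = - \frac{262289}{10}$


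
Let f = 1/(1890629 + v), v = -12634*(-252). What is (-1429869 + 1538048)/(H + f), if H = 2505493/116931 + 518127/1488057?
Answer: 31838703929046280831407/6408796868660874751 ≈ 4968.0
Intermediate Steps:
v = 3183768
f = 1/5074397 (f = 1/(1890629 + 3183768) = 1/5074397 ≈ 1.9707e-7)
H = 1262967168446/57999997689 (H = 2505493*(1/116931) + 518127*(1/1488057) = 2505493/116931 + 172709/496019 = 1262967168446/57999997689 ≈ 21.775)
(-1429869 + 1538048)/(H + f) = (-1429869 + 1538048)/(1262967168446/57999997689 + 1/5074397) = 108179/(6408796868660874751/294315014273068533) = 108179*(294315014273068533/6408796868660874751) = 31838703929046280831407/6408796868660874751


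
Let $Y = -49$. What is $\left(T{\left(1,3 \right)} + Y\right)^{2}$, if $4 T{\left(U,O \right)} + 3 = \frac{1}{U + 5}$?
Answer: $\frac{1423249}{576} \approx 2470.9$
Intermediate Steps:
$T{\left(U,O \right)} = - \frac{3}{4} + \frac{1}{4 \left(5 + U\right)}$ ($T{\left(U,O \right)} = - \frac{3}{4} + \frac{1}{4 \left(U + 5\right)} = - \frac{3}{4} + \frac{1}{4 \left(5 + U\right)}$)
$\left(T{\left(1,3 \right)} + Y\right)^{2} = \left(\frac{-14 - 3}{4 \left(5 + 1\right)} - 49\right)^{2} = \left(\frac{-14 - 3}{4 \cdot 6} - 49\right)^{2} = \left(\frac{1}{4} \cdot \frac{1}{6} \left(-17\right) - 49\right)^{2} = \left(- \frac{17}{24} - 49\right)^{2} = \left(- \frac{1193}{24}\right)^{2} = \frac{1423249}{576}$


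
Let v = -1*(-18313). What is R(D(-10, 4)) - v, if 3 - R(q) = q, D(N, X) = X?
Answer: -18314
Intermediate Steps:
v = 18313
R(q) = 3 - q
R(D(-10, 4)) - v = (3 - 1*4) - 1*18313 = (3 - 4) - 18313 = -1 - 18313 = -18314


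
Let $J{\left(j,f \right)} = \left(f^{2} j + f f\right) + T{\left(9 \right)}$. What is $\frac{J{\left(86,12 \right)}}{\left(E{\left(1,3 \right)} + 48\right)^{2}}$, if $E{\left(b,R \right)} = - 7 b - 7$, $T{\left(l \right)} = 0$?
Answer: $\frac{3132}{289} \approx 10.837$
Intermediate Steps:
$E{\left(b,R \right)} = -7 - 7 b$
$J{\left(j,f \right)} = f^{2} + j f^{2}$ ($J{\left(j,f \right)} = \left(f^{2} j + f f\right) + 0 = \left(j f^{2} + f^{2}\right) + 0 = \left(f^{2} + j f^{2}\right) + 0 = f^{2} + j f^{2}$)
$\frac{J{\left(86,12 \right)}}{\left(E{\left(1,3 \right)} + 48\right)^{2}} = \frac{12^{2} \left(1 + 86\right)}{\left(\left(-7 - 7\right) + 48\right)^{2}} = \frac{144 \cdot 87}{\left(\left(-7 - 7\right) + 48\right)^{2}} = \frac{12528}{\left(-14 + 48\right)^{2}} = \frac{12528}{34^{2}} = \frac{12528}{1156} = 12528 \cdot \frac{1}{1156} = \frac{3132}{289}$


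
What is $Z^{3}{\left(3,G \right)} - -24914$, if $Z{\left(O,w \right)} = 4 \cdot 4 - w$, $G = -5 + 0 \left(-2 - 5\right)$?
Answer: $34175$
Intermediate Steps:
$G = -5$ ($G = -5 + 0 \left(-7\right) = -5 + 0 = -5$)
$Z{\left(O,w \right)} = 16 - w$
$Z^{3}{\left(3,G \right)} - -24914 = \left(16 - -5\right)^{3} - -24914 = \left(16 + 5\right)^{3} + 24914 = 21^{3} + 24914 = 9261 + 24914 = 34175$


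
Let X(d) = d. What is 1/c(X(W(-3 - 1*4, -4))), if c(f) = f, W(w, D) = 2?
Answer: ½ ≈ 0.50000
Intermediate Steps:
1/c(X(W(-3 - 1*4, -4))) = 1/2 = ½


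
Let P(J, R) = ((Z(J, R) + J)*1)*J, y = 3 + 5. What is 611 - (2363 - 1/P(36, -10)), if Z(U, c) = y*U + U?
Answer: -22705919/12960 ≈ -1752.0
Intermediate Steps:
y = 8
Z(U, c) = 9*U (Z(U, c) = 8*U + U = 9*U)
P(J, R) = 10*J² (P(J, R) = ((9*J + J)*1)*J = ((10*J)*1)*J = (10*J)*J = 10*J²)
611 - (2363 - 1/P(36, -10)) = 611 - (2363 - 1/(10*36²)) = 611 - (2363 - 1/(10*1296)) = 611 - (2363 - 1/12960) = 611 - 1*30624479/12960 = 611 - 30624479/12960 = -22705919/12960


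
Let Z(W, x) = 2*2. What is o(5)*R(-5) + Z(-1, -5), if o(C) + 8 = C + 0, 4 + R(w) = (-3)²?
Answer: -11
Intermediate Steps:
R(w) = 5 (R(w) = -4 + (-3)² = -4 + 9 = 5)
Z(W, x) = 4
o(C) = -8 + C (o(C) = -8 + (C + 0) = -8 + C)
o(5)*R(-5) + Z(-1, -5) = (-8 + 5)*5 + 4 = -3*5 + 4 = -15 + 4 = -11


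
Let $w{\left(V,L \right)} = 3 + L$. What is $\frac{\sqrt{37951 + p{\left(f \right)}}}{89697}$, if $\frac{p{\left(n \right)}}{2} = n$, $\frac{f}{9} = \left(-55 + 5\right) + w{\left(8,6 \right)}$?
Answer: $\frac{\sqrt{37213}}{89697} \approx 0.0021506$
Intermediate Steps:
$f = -369$ ($f = 9 \left(\left(-55 + 5\right) + \left(3 + 6\right)\right) = 9 \left(-50 + 9\right) = 9 \left(-41\right) = -369$)
$p{\left(n \right)} = 2 n$
$\frac{\sqrt{37951 + p{\left(f \right)}}}{89697} = \frac{\sqrt{37951 + 2 \left(-369\right)}}{89697} = \sqrt{37951 - 738} \cdot \frac{1}{89697} = \sqrt{37213} \cdot \frac{1}{89697} = \frac{\sqrt{37213}}{89697}$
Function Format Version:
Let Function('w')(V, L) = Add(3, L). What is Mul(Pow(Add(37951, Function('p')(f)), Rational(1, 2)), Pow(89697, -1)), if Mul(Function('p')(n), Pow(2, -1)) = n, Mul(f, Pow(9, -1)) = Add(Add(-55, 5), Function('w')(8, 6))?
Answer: Mul(Rational(1, 89697), Pow(37213, Rational(1, 2))) ≈ 0.0021506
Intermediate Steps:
f = -369 (f = Mul(9, Add(Add(-55, 5), Add(3, 6))) = Mul(9, Add(-50, 9)) = Mul(9, -41) = -369)
Function('p')(n) = Mul(2, n)
Mul(Pow(Add(37951, Function('p')(f)), Rational(1, 2)), Pow(89697, -1)) = Mul(Pow(Add(37951, Mul(2, -369)), Rational(1, 2)), Pow(89697, -1)) = Mul(Pow(Add(37951, -738), Rational(1, 2)), Rational(1, 89697)) = Mul(Pow(37213, Rational(1, 2)), Rational(1, 89697)) = Mul(Rational(1, 89697), Pow(37213, Rational(1, 2)))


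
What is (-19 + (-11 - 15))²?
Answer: 2025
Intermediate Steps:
(-19 + (-11 - 15))² = (-19 - 26)² = (-45)² = 2025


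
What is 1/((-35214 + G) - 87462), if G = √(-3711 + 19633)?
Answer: -61338/7524692527 - √15922/15049385054 ≈ -8.1599e-6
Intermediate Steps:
G = √15922 ≈ 126.18
1/((-35214 + G) - 87462) = 1/((-35214 + √15922) - 87462) = 1/(-122676 + √15922)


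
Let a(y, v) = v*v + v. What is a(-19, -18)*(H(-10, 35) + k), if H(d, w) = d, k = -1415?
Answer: -436050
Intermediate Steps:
a(y, v) = v + v² (a(y, v) = v² + v = v + v²)
a(-19, -18)*(H(-10, 35) + k) = (-18*(1 - 18))*(-10 - 1415) = -18*(-17)*(-1425) = 306*(-1425) = -436050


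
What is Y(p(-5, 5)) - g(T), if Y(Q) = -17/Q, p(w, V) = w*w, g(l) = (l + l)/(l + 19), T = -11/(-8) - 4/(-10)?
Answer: -17677/20775 ≈ -0.85088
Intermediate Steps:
T = 71/40 (T = -11*(-⅛) - 4*(-⅒) = 11/8 + ⅖ = 71/40 ≈ 1.7750)
g(l) = 2*l/(19 + l) (g(l) = (2*l)/(19 + l) = 2*l/(19 + l))
p(w, V) = w²
Y(p(-5, 5)) - g(T) = -17/((-5)²) - 2*71/(40*(19 + 71/40)) = -17/25 - 2*71/(40*831/40) = -17*1/25 - 2*71*40/(40*831) = -17/25 - 1*142/831 = -17/25 - 142/831 = -17677/20775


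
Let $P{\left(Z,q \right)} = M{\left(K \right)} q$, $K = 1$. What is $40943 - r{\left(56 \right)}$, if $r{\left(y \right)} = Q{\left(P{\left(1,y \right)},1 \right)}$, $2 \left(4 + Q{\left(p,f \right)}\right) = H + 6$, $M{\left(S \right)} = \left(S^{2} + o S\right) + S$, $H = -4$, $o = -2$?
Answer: $40946$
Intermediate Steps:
$M{\left(S \right)} = S^{2} - S$ ($M{\left(S \right)} = \left(S^{2} - 2 S\right) + S = S^{2} - S$)
$P{\left(Z,q \right)} = 0$ ($P{\left(Z,q \right)} = 1 \left(-1 + 1\right) q = 1 \cdot 0 q = 0 q = 0$)
$Q{\left(p,f \right)} = -3$ ($Q{\left(p,f \right)} = -4 + \frac{-4 + 6}{2} = -4 + \frac{1}{2} \cdot 2 = -4 + 1 = -3$)
$r{\left(y \right)} = -3$
$40943 - r{\left(56 \right)} = 40943 - -3 = 40943 + 3 = 40946$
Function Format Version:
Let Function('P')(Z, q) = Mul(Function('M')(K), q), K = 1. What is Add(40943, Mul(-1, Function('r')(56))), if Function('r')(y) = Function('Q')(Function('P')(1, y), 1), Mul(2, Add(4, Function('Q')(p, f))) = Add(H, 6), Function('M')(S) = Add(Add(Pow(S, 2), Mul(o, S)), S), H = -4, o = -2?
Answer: 40946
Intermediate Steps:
Function('M')(S) = Add(Pow(S, 2), Mul(-1, S)) (Function('M')(S) = Add(Add(Pow(S, 2), Mul(-2, S)), S) = Add(Pow(S, 2), Mul(-1, S)))
Function('P')(Z, q) = 0 (Function('P')(Z, q) = Mul(Mul(1, Add(-1, 1)), q) = Mul(Mul(1, 0), q) = Mul(0, q) = 0)
Function('Q')(p, f) = -3 (Function('Q')(p, f) = Add(-4, Mul(Rational(1, 2), Add(-4, 6))) = Add(-4, Mul(Rational(1, 2), 2)) = Add(-4, 1) = -3)
Function('r')(y) = -3
Add(40943, Mul(-1, Function('r')(56))) = Add(40943, Mul(-1, -3)) = Add(40943, 3) = 40946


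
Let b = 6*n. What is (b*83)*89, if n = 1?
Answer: 44322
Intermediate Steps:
b = 6 (b = 6*1 = 6)
(b*83)*89 = (6*83)*89 = 498*89 = 44322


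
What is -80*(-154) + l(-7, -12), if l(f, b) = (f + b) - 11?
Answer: 12290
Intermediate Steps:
l(f, b) = -11 + b + f (l(f, b) = (b + f) - 11 = -11 + b + f)
-80*(-154) + l(-7, -12) = -80*(-154) + (-11 - 12 - 7) = 12320 - 30 = 12290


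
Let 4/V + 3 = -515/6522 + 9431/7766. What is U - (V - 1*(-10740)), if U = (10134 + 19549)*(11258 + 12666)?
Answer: 4191517743343871/5902504 ≈ 7.1013e+8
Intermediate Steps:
V = -12662463/5902504 (V = 4/(-3 + (-515/6522 + 9431/7766)) = 4/(-3 + 14377373/12662463) = 4/(-23610016/12662463) = 4*(-12662463/23610016) = -12662463/5902504 ≈ -2.1453)
U = 710136092 (U = 29683*23924 = 710136092)
U - (V - 1*(-10740)) = 710136092 - (-12662463/5902504 - 1*(-10740)) = 710136092 - (-12662463/5902504 + 10740) = 710136092 - 1*63380230497/5902504 = 710136092 - 63380230497/5902504 = 4191517743343871/5902504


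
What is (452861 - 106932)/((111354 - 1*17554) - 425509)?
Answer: -345929/331709 ≈ -1.0429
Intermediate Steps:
(452861 - 106932)/((111354 - 1*17554) - 425509) = 345929/((111354 - 17554) - 425509) = 345929/(93800 - 425509) = 345929/(-331709) = 345929*(-1/331709) = -345929/331709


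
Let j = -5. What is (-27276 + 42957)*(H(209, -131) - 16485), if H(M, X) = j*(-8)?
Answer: -257874045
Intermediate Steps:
H(M, X) = 40 (H(M, X) = -5*(-8) = 40)
(-27276 + 42957)*(H(209, -131) - 16485) = (-27276 + 42957)*(40 - 16485) = 15681*(-16445) = -257874045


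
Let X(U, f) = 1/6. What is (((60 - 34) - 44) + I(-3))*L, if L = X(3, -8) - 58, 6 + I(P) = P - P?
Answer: 1388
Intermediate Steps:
X(U, f) = 1/6
I(P) = -6 (I(P) = -6 + (P - P) = -6 + 0 = -6)
L = -347/6 (L = 1/6 - 58 = -347/6 ≈ -57.833)
(((60 - 34) - 44) + I(-3))*L = (((60 - 34) - 44) - 6)*(-347/6) = ((26 - 44) - 6)*(-347/6) = (-18 - 6)*(-347/6) = -24*(-347/6) = 1388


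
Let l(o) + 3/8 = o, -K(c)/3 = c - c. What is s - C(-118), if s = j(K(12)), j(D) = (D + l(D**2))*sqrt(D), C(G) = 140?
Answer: -140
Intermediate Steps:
K(c) = 0 (K(c) = -3*(c - c) = -3*0 = 0)
l(o) = -3/8 + o
j(D) = sqrt(D)*(-3/8 + D + D**2) (j(D) = (D + (-3/8 + D**2))*sqrt(D) = (-3/8 + D + D**2)*sqrt(D) = sqrt(D)*(-3/8 + D + D**2))
s = 0 (s = sqrt(0)*(-3/8 + 0 + 0**2) = 0*(-3/8 + 0 + 0) = 0*(-3/8) = 0)
s - C(-118) = 0 - 1*140 = 0 - 140 = -140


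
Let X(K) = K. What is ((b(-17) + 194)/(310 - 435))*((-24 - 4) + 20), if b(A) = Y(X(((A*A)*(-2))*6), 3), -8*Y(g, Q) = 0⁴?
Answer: 1552/125 ≈ 12.416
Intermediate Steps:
Y(g, Q) = 0 (Y(g, Q) = -⅛*0⁴ = -⅛*0 = 0)
b(A) = 0
((b(-17) + 194)/(310 - 435))*((-24 - 4) + 20) = ((0 + 194)/(310 - 435))*((-24 - 4) + 20) = (194/(-125))*(-28 + 20) = (194*(-1/125))*(-8) = -194/125*(-8) = 1552/125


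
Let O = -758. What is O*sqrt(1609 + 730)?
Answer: -758*sqrt(2339) ≈ -36659.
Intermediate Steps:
O*sqrt(1609 + 730) = -758*sqrt(1609 + 730) = -758*sqrt(2339)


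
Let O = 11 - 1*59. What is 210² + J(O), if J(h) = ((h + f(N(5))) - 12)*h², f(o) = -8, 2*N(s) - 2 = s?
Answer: -112572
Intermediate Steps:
N(s) = 1 + s/2
O = -48 (O = 11 - 59 = -48)
J(h) = h²*(-20 + h) (J(h) = ((h - 8) - 12)*h² = ((-8 + h) - 12)*h² = (-20 + h)*h² = h²*(-20 + h))
210² + J(O) = 210² + (-48)²*(-20 - 48) = 44100 + 2304*(-68) = 44100 - 156672 = -112572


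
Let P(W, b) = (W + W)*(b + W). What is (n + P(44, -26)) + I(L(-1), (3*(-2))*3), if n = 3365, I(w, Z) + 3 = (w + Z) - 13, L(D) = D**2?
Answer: 4916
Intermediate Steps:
P(W, b) = 2*W*(W + b) (P(W, b) = (2*W)*(W + b) = 2*W*(W + b))
I(w, Z) = -16 + Z + w (I(w, Z) = -3 + ((w + Z) - 13) = -3 + ((Z + w) - 13) = -3 + (-13 + Z + w) = -16 + Z + w)
(n + P(44, -26)) + I(L(-1), (3*(-2))*3) = (3365 + 2*44*(44 - 26)) + (-16 + (3*(-2))*3 + (-1)**2) = (3365 + 2*44*18) + (-16 - 6*3 + 1) = (3365 + 1584) + (-16 - 18 + 1) = 4949 - 33 = 4916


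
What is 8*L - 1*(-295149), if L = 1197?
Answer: 304725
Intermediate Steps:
8*L - 1*(-295149) = 8*1197 - 1*(-295149) = 9576 + 295149 = 304725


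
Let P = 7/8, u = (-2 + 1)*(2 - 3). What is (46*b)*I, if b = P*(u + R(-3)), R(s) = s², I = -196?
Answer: -78890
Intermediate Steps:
u = 1 (u = -1*(-1) = 1)
P = 7/8 (P = 7*(⅛) = 7/8 ≈ 0.87500)
b = 35/4 (b = 7*(1 + (-3)²)/8 = 7*(1 + 9)/8 = (7/8)*10 = 35/4 ≈ 8.7500)
(46*b)*I = (46*(35/4))*(-196) = (805/2)*(-196) = -78890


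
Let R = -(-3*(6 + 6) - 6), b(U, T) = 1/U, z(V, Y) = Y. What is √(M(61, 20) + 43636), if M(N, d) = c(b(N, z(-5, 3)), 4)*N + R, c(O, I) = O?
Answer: √43679 ≈ 209.00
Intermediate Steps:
R = 42 (R = -(-3*12 - 6) = -(-36 - 6) = -1*(-42) = 42)
M(N, d) = 43 (M(N, d) = N/N + 42 = 1 + 42 = 43)
√(M(61, 20) + 43636) = √(43 + 43636) = √43679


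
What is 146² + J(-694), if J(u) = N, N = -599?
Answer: 20717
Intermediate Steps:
J(u) = -599
146² + J(-694) = 146² - 599 = 21316 - 599 = 20717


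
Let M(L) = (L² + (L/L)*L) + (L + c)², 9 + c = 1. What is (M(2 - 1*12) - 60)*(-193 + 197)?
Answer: 1416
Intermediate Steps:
c = -8 (c = -9 + 1 = -8)
M(L) = L + L² + (-8 + L)² (M(L) = (L² + (L/L)*L) + (L - 8)² = (L² + 1*L) + (-8 + L)² = (L² + L) + (-8 + L)² = (L + L²) + (-8 + L)² = L + L² + (-8 + L)²)
(M(2 - 1*12) - 60)*(-193 + 197) = (((2 - 1*12) + (2 - 1*12)² + (-8 + (2 - 1*12))²) - 60)*(-193 + 197) = (((2 - 12) + (2 - 12)² + (-8 + (2 - 12))²) - 60)*4 = ((-10 + (-10)² + (-8 - 10)²) - 60)*4 = ((-10 + 100 + (-18)²) - 60)*4 = ((-10 + 100 + 324) - 60)*4 = (414 - 60)*4 = 354*4 = 1416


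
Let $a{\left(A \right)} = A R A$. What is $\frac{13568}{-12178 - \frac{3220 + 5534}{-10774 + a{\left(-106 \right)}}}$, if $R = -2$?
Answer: $- \frac{75180288}{67476839} \approx -1.1142$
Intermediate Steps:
$a{\left(A \right)} = - 2 A^{2}$ ($a{\left(A \right)} = A \left(-2\right) A = - 2 A A = - 2 A^{2}$)
$\frac{13568}{-12178 - \frac{3220 + 5534}{-10774 + a{\left(-106 \right)}}} = \frac{13568}{-12178 - \frac{3220 + 5534}{-10774 - 2 \left(-106\right)^{2}}} = \frac{13568}{-12178 - \frac{8754}{-10774 - 22472}} = \frac{13568}{-12178 - \frac{8754}{-33246}} = \frac{13568}{-12178 - 8754 \left(- \frac{1}{33246}\right)} = \frac{13568}{-12178 - - \frac{1459}{5541}} = \frac{13568}{-12178 + \frac{1459}{5541}} = \frac{13568}{- \frac{67476839}{5541}} = 13568 \left(- \frac{5541}{67476839}\right) = - \frac{75180288}{67476839}$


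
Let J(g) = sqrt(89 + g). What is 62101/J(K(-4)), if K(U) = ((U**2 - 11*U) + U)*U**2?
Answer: 62101*sqrt(985)/985 ≈ 1978.7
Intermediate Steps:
K(U) = U**2*(U**2 - 10*U) (K(U) = (U**2 - 10*U)*U**2 = U**2*(U**2 - 10*U))
62101/J(K(-4)) = 62101/(sqrt(89 + (-4)**3*(-10 - 4))) = 62101/(sqrt(89 - 64*(-14))) = 62101/(sqrt(89 + 896)) = 62101/(sqrt(985)) = 62101*(sqrt(985)/985) = 62101*sqrt(985)/985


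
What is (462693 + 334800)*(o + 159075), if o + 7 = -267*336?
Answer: 55310924508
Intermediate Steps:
o = -89719 (o = -7 - 267*336 = -7 - 89712 = -89719)
(462693 + 334800)*(o + 159075) = (462693 + 334800)*(-89719 + 159075) = 797493*69356 = 55310924508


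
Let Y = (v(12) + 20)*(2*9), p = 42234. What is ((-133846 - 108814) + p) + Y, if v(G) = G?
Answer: -199850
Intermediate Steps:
Y = 576 (Y = (12 + 20)*(2*9) = 32*18 = 576)
((-133846 - 108814) + p) + Y = ((-133846 - 108814) + 42234) + 576 = (-242660 + 42234) + 576 = -200426 + 576 = -199850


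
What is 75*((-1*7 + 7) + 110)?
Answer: 8250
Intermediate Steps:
75*((-1*7 + 7) + 110) = 75*((-7 + 7) + 110) = 75*(0 + 110) = 75*110 = 8250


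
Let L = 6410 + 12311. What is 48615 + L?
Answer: 67336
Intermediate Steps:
L = 18721
48615 + L = 48615 + 18721 = 67336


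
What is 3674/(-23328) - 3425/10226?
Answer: -29367181/59638032 ≈ -0.49242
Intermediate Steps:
3674/(-23328) - 3425/10226 = 3674*(-1/23328) - 3425*1/10226 = -1837/11664 - 3425/10226 = -29367181/59638032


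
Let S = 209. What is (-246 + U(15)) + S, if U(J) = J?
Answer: -22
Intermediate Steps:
(-246 + U(15)) + S = (-246 + 15) + 209 = -231 + 209 = -22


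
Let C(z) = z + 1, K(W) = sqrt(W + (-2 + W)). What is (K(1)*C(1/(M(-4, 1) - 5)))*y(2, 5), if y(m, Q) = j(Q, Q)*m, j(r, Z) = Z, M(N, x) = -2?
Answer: 0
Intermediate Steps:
K(W) = sqrt(-2 + 2*W)
y(m, Q) = Q*m
C(z) = 1 + z
(K(1)*C(1/(M(-4, 1) - 5)))*y(2, 5) = (sqrt(-2 + 2*1)*(1 + 1/(-2 - 5)))*(5*2) = (sqrt(-2 + 2)*(1 + 1/(-7)))*10 = (sqrt(0)*(1 - 1/7))*10 = (0*(6/7))*10 = 0*10 = 0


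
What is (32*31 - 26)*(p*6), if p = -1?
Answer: -5796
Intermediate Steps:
(32*31 - 26)*(p*6) = (32*31 - 26)*(-1*6) = (992 - 26)*(-6) = 966*(-6) = -5796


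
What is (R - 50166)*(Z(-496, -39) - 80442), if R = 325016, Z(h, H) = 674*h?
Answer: -113992938100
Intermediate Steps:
(R - 50166)*(Z(-496, -39) - 80442) = (325016 - 50166)*(674*(-496) - 80442) = 274850*(-334304 - 80442) = 274850*(-414746) = -113992938100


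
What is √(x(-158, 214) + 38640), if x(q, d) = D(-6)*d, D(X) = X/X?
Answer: √38854 ≈ 197.11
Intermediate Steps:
D(X) = 1
x(q, d) = d (x(q, d) = 1*d = d)
√(x(-158, 214) + 38640) = √(214 + 38640) = √38854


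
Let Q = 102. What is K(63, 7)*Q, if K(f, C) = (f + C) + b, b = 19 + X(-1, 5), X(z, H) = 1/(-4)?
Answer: 18105/2 ≈ 9052.5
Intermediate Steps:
X(z, H) = -1/4
b = 75/4 (b = 19 - 1/4 = 75/4 ≈ 18.750)
K(f, C) = 75/4 + C + f (K(f, C) = (f + C) + 75/4 = (C + f) + 75/4 = 75/4 + C + f)
K(63, 7)*Q = (75/4 + 7 + 63)*102 = (355/4)*102 = 18105/2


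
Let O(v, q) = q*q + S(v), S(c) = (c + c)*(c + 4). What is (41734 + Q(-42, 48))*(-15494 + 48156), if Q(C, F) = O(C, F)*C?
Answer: -6176318876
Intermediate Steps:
S(c) = 2*c*(4 + c) (S(c) = (2*c)*(4 + c) = 2*c*(4 + c))
O(v, q) = q**2 + 2*v*(4 + v) (O(v, q) = q*q + 2*v*(4 + v) = q**2 + 2*v*(4 + v))
Q(C, F) = C*(F**2 + 2*C*(4 + C)) (Q(C, F) = (F**2 + 2*C*(4 + C))*C = C*(F**2 + 2*C*(4 + C)))
(41734 + Q(-42, 48))*(-15494 + 48156) = (41734 - 42*(48**2 + 2*(-42)*(4 - 42)))*(-15494 + 48156) = (41734 - 42*(2304 + 2*(-42)*(-38)))*32662 = (41734 - 42*(2304 + 3192))*32662 = (41734 - 42*5496)*32662 = (41734 - 230832)*32662 = -189098*32662 = -6176318876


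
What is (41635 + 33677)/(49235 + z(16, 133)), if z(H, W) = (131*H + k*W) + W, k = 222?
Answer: 37656/40495 ≈ 0.92989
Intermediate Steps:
z(H, W) = 131*H + 223*W (z(H, W) = (131*H + 222*W) + W = 131*H + 223*W)
(41635 + 33677)/(49235 + z(16, 133)) = (41635 + 33677)/(49235 + (131*16 + 223*133)) = 75312/(49235 + (2096 + 29659)) = 75312/(49235 + 31755) = 75312/80990 = 75312*(1/80990) = 37656/40495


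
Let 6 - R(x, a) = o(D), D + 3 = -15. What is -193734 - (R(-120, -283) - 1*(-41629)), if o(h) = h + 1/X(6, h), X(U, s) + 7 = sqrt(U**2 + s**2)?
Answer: -73205350/311 + 6*sqrt(10)/311 ≈ -2.3539e+5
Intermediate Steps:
D = -18 (D = -3 - 15 = -18)
X(U, s) = -7 + sqrt(U**2 + s**2)
o(h) = h + 1/(-7 + sqrt(36 + h**2)) (o(h) = h + 1/(-7 + sqrt(6**2 + h**2)) = h + 1/(-7 + sqrt(36 + h**2)))
R(x, a) = 6 - (127 - 108*sqrt(10))/(-7 + 6*sqrt(10)) (R(x, a) = 6 - (1 - 18*(-7 + sqrt(36 + (-18)**2)))/(-7 + sqrt(36 + (-18)**2)) = 6 - (1 - 18*(-7 + sqrt(36 + 324)))/(-7 + sqrt(36 + 324)) = 6 - (1 - 18*(-7 + sqrt(360)))/(-7 + sqrt(360)) = 6 - (1 - 18*(-7 + 6*sqrt(10)))/(-7 + 6*sqrt(10)) = 6 - (1 + (126 - 108*sqrt(10)))/(-7 + 6*sqrt(10)) = 6 - (127 - 108*sqrt(10))/(-7 + 6*sqrt(10)))
-193734 - (R(-120, -283) - 1*(-41629)) = -193734 - ((7457/311 - 6*sqrt(10)/311) - 1*(-41629)) = -193734 - ((7457/311 - 6*sqrt(10)/311) + 41629) = -193734 - (12954076/311 - 6*sqrt(10)/311) = -193734 + (-12954076/311 + 6*sqrt(10)/311) = -73205350/311 + 6*sqrt(10)/311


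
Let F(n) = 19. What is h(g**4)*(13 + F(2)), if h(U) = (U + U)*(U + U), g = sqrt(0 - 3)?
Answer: 10368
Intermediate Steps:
g = I*sqrt(3) (g = sqrt(-3) = I*sqrt(3) ≈ 1.732*I)
h(U) = 4*U**2 (h(U) = (2*U)*(2*U) = 4*U**2)
h(g**4)*(13 + F(2)) = (4*((I*sqrt(3))**4)**2)*(13 + 19) = (4*9**2)*32 = (4*81)*32 = 324*32 = 10368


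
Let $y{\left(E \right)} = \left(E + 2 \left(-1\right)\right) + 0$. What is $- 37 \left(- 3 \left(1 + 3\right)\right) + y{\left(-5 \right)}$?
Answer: $437$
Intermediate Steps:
$y{\left(E \right)} = -2 + E$ ($y{\left(E \right)} = \left(E - 2\right) + 0 = \left(-2 + E\right) + 0 = -2 + E$)
$- 37 \left(- 3 \left(1 + 3\right)\right) + y{\left(-5 \right)} = - 37 \left(- 3 \left(1 + 3\right)\right) - 7 = - 37 \left(\left(-3\right) 4\right) - 7 = \left(-37\right) \left(-12\right) - 7 = 444 - 7 = 437$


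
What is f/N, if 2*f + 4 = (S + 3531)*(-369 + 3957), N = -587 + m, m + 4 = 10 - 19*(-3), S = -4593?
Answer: 952615/262 ≈ 3635.9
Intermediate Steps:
m = 63 (m = -4 + (10 - 19*(-3)) = -4 + (10 + 57) = -4 + 67 = 63)
N = -524 (N = -587 + 63 = -524)
f = -1905230 (f = -2 + ((-4593 + 3531)*(-369 + 3957))/2 = -2 + (-1062*3588)/2 = -2 + (½)*(-3810456) = -2 - 1905228 = -1905230)
f/N = -1905230/(-524) = -1905230*(-1/524) = 952615/262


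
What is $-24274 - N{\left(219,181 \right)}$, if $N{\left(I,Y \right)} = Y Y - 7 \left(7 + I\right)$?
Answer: $-55453$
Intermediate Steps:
$N{\left(I,Y \right)} = -49 + Y^{2} - 7 I$ ($N{\left(I,Y \right)} = Y^{2} - \left(49 + 7 I\right) = -49 + Y^{2} - 7 I$)
$-24274 - N{\left(219,181 \right)} = -24274 - \left(-49 + 181^{2} - 1533\right) = -24274 - \left(-49 + 32761 - 1533\right) = -24274 - 31179 = -55453$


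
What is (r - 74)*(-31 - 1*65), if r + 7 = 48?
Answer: 3168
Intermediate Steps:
r = 41 (r = -7 + 48 = 41)
(r - 74)*(-31 - 1*65) = (41 - 74)*(-31 - 1*65) = -33*(-31 - 65) = -33*(-96) = 3168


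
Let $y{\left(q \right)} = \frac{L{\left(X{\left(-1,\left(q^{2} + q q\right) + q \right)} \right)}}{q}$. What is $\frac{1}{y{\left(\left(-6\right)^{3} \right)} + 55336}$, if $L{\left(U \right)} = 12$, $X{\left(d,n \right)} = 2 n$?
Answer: $\frac{18}{996047} \approx 1.8071 \cdot 10^{-5}$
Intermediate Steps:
$y{\left(q \right)} = \frac{12}{q}$
$\frac{1}{y{\left(\left(-6\right)^{3} \right)} + 55336} = \frac{1}{\frac{12}{\left(-6\right)^{3}} + 55336} = \frac{1}{\frac{12}{-216} + 55336} = \frac{1}{12 \left(- \frac{1}{216}\right) + 55336} = \frac{1}{- \frac{1}{18} + 55336} = \frac{1}{\frac{996047}{18}} = \frac{18}{996047}$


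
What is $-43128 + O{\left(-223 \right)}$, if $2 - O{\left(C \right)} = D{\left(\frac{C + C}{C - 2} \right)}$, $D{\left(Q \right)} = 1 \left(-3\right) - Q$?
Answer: $- \frac{9702229}{225} \approx -43121.0$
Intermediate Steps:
$D{\left(Q \right)} = -3 - Q$
$O{\left(C \right)} = 5 + \frac{2 C}{-2 + C}$ ($O{\left(C \right)} = 2 - \left(-3 - \frac{C + C}{C - 2}\right) = 2 - \left(-3 - \frac{2 C}{-2 + C}\right) = 2 + \left(3 + \frac{2 C}{-2 + C}\right) = 5 + \frac{2 C}{-2 + C}$)
$-43128 + O{\left(-223 \right)} = -43128 + \frac{-10 + 7 \left(-223\right)}{-2 - 223} = -43128 + \frac{-10 - 1561}{-225} = -43128 - - \frac{1571}{225} = -43128 + \frac{1571}{225} = - \frac{9702229}{225}$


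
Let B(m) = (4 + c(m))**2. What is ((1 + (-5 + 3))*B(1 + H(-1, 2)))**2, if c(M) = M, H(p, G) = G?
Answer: 2401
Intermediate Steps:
B(m) = (4 + m)**2
((1 + (-5 + 3))*B(1 + H(-1, 2)))**2 = ((1 + (-5 + 3))*(4 + (1 + 2))**2)**2 = ((1 - 2)*(4 + 3)**2)**2 = (-1*7**2)**2 = (-1*49)**2 = (-49)**2 = 2401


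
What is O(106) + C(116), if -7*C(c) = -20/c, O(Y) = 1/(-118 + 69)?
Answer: 6/1421 ≈ 0.0042224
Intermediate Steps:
O(Y) = -1/49 (O(Y) = 1/(-49) = -1/49)
C(c) = 20/(7*c) (C(c) = -(-20)/(7*c) = 20/(7*c))
O(106) + C(116) = -1/49 + (20/7)/116 = -1/49 + (20/7)*(1/116) = -1/49 + 5/203 = 6/1421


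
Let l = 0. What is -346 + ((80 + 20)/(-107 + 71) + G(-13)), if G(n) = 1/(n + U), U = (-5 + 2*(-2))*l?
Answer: -40816/117 ≈ -348.85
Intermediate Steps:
U = 0 (U = (-5 + 2*(-2))*0 = (-5 - 4)*0 = -9*0 = 0)
G(n) = 1/n (G(n) = 1/(n + 0) = 1/n)
-346 + ((80 + 20)/(-107 + 71) + G(-13)) = -346 + ((80 + 20)/(-107 + 71) + 1/(-13)) = -346 + (100/(-36) - 1/13) = -346 + (100*(-1/36) - 1/13) = -346 + (-25/9 - 1/13) = -346 - 334/117 = -40816/117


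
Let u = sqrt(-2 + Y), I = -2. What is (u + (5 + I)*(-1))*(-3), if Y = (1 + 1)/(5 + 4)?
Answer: 9 - 4*I ≈ 9.0 - 4.0*I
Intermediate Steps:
Y = 2/9 ≈ 0.22222
u = 4*I/3 (u = sqrt(-2 + 2/9) = sqrt(-16/9) = 4*I/3 ≈ 1.3333*I)
(u + (5 + I)*(-1))*(-3) = (4*I/3 + (5 - 2)*(-1))*(-3) = (4*I/3 + 3*(-1))*(-3) = (4*I/3 - 3)*(-3) = (-3 + 4*I/3)*(-3) = 9 - 4*I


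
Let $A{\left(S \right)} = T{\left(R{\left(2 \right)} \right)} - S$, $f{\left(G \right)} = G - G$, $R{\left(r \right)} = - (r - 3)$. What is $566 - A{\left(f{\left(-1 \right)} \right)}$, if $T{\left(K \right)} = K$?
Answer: $565$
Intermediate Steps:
$R{\left(r \right)} = 3 - r$ ($R{\left(r \right)} = - (-3 + r) = 3 - r$)
$f{\left(G \right)} = 0$
$A{\left(S \right)} = 1 - S$ ($A{\left(S \right)} = \left(3 - 2\right) - S = 1 - S$)
$566 - A{\left(f{\left(-1 \right)} \right)} = 566 - \left(1 - 0\right) = 566 - \left(1 + 0\right) = 566 - 1 = 565$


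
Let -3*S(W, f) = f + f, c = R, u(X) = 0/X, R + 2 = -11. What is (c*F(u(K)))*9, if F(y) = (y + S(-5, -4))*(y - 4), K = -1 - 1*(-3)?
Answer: 1248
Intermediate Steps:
K = 2 (K = -1 + 3 = 2)
R = -13 (R = -2 - 11 = -13)
u(X) = 0
c = -13
S(W, f) = -2*f/3 (S(W, f) = -(f + f)/3 = -2*f/3)
F(y) = (-4 + y)*(8/3 + y) (F(y) = (y - ⅔*(-4))*(y - 4) = (y + 8/3)*(-4 + y) = (8/3 + y)*(-4 + y) = (-4 + y)*(8/3 + y))
(c*F(u(K)))*9 = -13*(-32/3 + 0² - 4/3*0)*9 = -13*(-32/3 + 0 + 0)*9 = -13*(-32/3)*9 = (416/3)*9 = 1248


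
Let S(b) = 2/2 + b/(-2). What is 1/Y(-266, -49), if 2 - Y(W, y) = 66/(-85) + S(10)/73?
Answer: 6205/17568 ≈ 0.35320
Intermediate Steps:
S(b) = 1 - b/2 (S(b) = 2*(½) + b*(-½) = 1 - b/2)
Y(W, y) = 17568/6205 (Y(W, y) = 2 - (66/(-85) + (1 - ½*10)/73) = 2 - (66*(-1/85) + (1 - 5)*(1/73)) = 2 - (-66/85 - 4*1/73) = 2 - (-66/85 - 4/73) = 2 - 1*(-5158/6205) = 2 + 5158/6205 = 17568/6205)
1/Y(-266, -49) = 1/(17568/6205) = 6205/17568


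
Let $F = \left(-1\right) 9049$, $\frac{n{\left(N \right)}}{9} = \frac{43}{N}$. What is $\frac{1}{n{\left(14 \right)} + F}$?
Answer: $- \frac{14}{126299} \approx -0.00011085$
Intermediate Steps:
$n{\left(N \right)} = \frac{387}{N}$ ($n{\left(N \right)} = 9 \frac{43}{N} = \frac{387}{N}$)
$F = -9049$
$\frac{1}{n{\left(14 \right)} + F} = \frac{1}{\frac{387}{14} - 9049} = \frac{1}{- \frac{126299}{14}} = - \frac{14}{126299}$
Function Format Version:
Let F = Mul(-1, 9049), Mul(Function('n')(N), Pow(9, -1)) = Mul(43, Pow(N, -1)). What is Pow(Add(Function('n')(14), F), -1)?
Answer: Rational(-14, 126299) ≈ -0.00011085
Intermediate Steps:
Function('n')(N) = Mul(387, Pow(N, -1)) (Function('n')(N) = Mul(9, Mul(43, Pow(N, -1))) = Mul(387, Pow(N, -1)))
F = -9049
Pow(Add(Function('n')(14), F), -1) = Pow(Add(Mul(387, Pow(14, -1)), -9049), -1) = Pow(Add(Mul(387, Rational(1, 14)), -9049), -1) = Pow(Add(Rational(387, 14), -9049), -1) = Pow(Rational(-126299, 14), -1) = Rational(-14, 126299)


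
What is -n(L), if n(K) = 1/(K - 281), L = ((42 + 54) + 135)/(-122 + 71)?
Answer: 17/4854 ≈ 0.0035023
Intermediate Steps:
L = -77/17 (L = (96 + 135)/(-51) = 231*(-1/51) = -77/17 ≈ -4.5294)
n(K) = 1/(-281 + K)
-n(L) = -1/(-281 - 77/17) = -1/(-4854/17) = -1*(-17/4854) = 17/4854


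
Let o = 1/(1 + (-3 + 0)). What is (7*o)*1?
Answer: -7/2 ≈ -3.5000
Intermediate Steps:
o = -½ (o = 1/(1 - 3) = 1/(-2) = -½ ≈ -0.50000)
(7*o)*1 = (7*(-½))*1 = -7/2*1 = -7/2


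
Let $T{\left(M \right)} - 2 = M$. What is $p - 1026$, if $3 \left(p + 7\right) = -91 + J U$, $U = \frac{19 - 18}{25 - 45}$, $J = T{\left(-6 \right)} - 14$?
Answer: $- \frac{31891}{30} \approx -1063.0$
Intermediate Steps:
$T{\left(M \right)} = 2 + M$
$J = -18$ ($J = \left(2 - 6\right) - 14 = -4 - 14 = -18$)
$U = - \frac{1}{20}$ ($U = 1 \frac{1}{-20} = 1 \left(- \frac{1}{20}\right) = - \frac{1}{20} \approx -0.05$)
$p = - \frac{1111}{30}$ ($p = -7 + \frac{-91 - - \frac{9}{10}}{3} = -7 + \frac{-91 + \frac{9}{10}}{3} = -7 + \frac{1}{3} \left(- \frac{901}{10}\right) = -7 - \frac{901}{30} = - \frac{1111}{30} \approx -37.033$)
$p - 1026 = - \frac{1111}{30} - 1026 = - \frac{31891}{30}$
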